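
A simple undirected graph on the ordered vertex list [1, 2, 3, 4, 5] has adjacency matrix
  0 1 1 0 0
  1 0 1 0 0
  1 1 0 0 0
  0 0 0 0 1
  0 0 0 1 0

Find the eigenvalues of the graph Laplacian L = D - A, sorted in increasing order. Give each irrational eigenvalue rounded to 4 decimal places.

[0, 0, 2, 3, 3]

Reading degrees in the order [1, 2, 3, 4, 5] gives [2, 2, 2, 1, 1]; set D = diag(2, 2, 2, 1, 1) and form L = D - A. Diagonalising L (or applying a numerical eigensolver to the 5x5 matrix) gives the spectrum above. The 2 zero eigenvalues correspond to the 2 connected components. The largest eigenvalue, 3, is at most the vertex count 5. There are 2 zeros in the spectrum, matching the 2 components.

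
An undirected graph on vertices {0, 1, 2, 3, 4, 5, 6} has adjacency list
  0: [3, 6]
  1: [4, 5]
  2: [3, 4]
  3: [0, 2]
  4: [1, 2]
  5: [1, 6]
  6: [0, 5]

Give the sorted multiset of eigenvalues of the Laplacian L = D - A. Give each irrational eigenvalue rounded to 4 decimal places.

[0, 0.7530, 0.7530, 2.4450, 2.4450, 3.8019, 3.8019]

With the vertex order [0, 1, 2, 3, 4, 5, 6], the degrees are [2, 2, 2, 2, 2, 2, 2], giving D = diag(2, 2, 2, 2, 2, 2, 2) and L = D - A. Since every row of L sums to 0, the all-ones vector is in the kernel and 0 is an eigenvalue. The single zero eigenvalue shows the graph is connected. The largest eigenvalue, 3.8019, is at most the vertex count 7.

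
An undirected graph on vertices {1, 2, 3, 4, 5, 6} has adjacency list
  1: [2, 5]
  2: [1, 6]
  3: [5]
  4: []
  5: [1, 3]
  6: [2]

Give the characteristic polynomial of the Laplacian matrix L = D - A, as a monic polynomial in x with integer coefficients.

x^6 - 8x^5 + 21x^4 - 20x^3 + 5x^2

With the vertex order [1, 2, 3, 4, 5, 6], the degrees are [2, 2, 1, 0, 2, 1], giving D = diag(2, 2, 1, 0, 2, 1) and L = D - A. L has integer entries, so p(x) = det(xI - L) has integer coefficients. Expanding the determinant yields x^6 - 8x^5 + 21x^4 - 20x^3 + 5x^2. The constant term is 0 because L is singular (the all-ones vector lies in its kernel). The largest eigenvalue, 3.6180, is at most the vertex count 6. There are 2 zeros in the spectrum, matching the 2 components.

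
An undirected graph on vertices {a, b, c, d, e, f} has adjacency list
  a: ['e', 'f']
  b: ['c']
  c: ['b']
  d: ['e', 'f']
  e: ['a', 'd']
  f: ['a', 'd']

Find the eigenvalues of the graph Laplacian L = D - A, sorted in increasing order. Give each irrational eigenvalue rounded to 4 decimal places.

[0, 0, 2, 2, 2, 4]

With the vertex order [a, b, c, d, e, f], the degrees are [2, 1, 1, 2, 2, 2], giving D = diag(2, 1, 1, 2, 2, 2) and L = D - A. Diagonalising L (or applying a numerical eigensolver to the 6x6 matrix) gives the spectrum above. The 2 zero eigenvalues correspond to the 2 connected components. There are 2 zeros in the spectrum, matching the 2 components. The eigenvalues sum to 10, which equals trace(L) = 2|E|.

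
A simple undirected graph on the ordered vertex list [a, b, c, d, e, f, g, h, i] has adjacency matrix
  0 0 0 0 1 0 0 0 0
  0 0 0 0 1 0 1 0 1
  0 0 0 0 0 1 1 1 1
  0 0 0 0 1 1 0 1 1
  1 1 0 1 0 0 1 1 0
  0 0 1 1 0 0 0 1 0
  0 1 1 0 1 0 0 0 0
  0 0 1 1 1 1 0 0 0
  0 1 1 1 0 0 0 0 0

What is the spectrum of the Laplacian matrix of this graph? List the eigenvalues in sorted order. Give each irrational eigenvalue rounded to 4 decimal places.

[0, 0.8682, 1.7148, 2.7226, 3.4265, 4.0597, 4.6067, 6.1437, 6.4580]

Each diagonal entry of L is the vertex degree and each off-diagonal entry is -1 where an edge is present, 0 otherwise; in the order [a, b, c, d, e, f, g, h, i] the diagonal is [1, 3, 4, 4, 5, 3, 3, 4, 3]. Diagonalising L (or applying a numerical eigensolver to the 9x9 matrix) gives the spectrum above. There is one zero in the spectrum, matching the 1 component.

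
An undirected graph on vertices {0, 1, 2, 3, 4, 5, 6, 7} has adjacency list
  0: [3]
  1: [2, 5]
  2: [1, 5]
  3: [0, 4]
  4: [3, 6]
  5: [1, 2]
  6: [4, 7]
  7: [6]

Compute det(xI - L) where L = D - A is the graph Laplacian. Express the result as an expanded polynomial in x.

x^8 - 14x^7 + 78x^6 - 218x^5 + 314x^4 - 210x^3 + 45x^2

Each diagonal entry of L is the vertex degree and each off-diagonal entry is -1 where an edge is present, 0 otherwise; in the order [0, 1, 2, 3, 4, 5, 6, 7] the diagonal is [1, 2, 2, 2, 2, 2, 2, 1]. Computing det(xI - L) by cofactor expansion (or equivalently via sum-over-permutations) gives x^8 - 14x^7 + 78x^6 - 218x^5 + 314x^4 - 210x^3 + 45x^2. The constant term is 0 because L is singular (the all-ones vector lies in its kernel).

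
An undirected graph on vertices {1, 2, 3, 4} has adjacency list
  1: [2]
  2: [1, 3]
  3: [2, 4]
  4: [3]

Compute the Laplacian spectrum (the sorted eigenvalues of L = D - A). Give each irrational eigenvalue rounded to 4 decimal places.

[0, 0.5858, 2, 3.4142]

Reading degrees in the order [1, 2, 3, 4] gives [1, 2, 2, 1]; set D = diag(1, 2, 2, 1) and form L = D - A. Since every row of L sums to 0, the all-ones vector is in the kernel and 0 is an eigenvalue. The single zero eigenvalue shows the graph is connected.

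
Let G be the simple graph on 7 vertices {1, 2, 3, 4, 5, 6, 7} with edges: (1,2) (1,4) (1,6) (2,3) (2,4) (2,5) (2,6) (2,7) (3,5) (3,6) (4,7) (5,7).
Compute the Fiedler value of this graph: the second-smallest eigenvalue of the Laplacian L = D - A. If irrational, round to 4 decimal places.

2

With the vertex order [1, 2, 3, 4, 5, 6, 7], the degrees are [3, 6, 3, 3, 3, 3, 3], giving D = diag(3, 6, 3, 3, 3, 3, 3) and L = D - A. Computing the eigenvalues of L and sorting gives [0, 2, 2, 4, 4, 5, 7]. The Fiedler value lambda_2 = 2 is strictly positive, so the graph is connected. There is one zero in the spectrum, matching the 1 component.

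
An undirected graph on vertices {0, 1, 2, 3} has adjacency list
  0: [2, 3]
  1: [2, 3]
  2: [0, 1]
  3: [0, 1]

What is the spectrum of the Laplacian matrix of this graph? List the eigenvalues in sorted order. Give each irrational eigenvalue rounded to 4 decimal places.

[0, 2, 2, 4]

Reading degrees in the order [0, 1, 2, 3] gives [2, 2, 2, 2]; set D = diag(2, 2, 2, 2) and form L = D - A. Since every row of L sums to 0, the all-ones vector is in the kernel and 0 is an eigenvalue. There is one zero in the spectrum, matching the 1 component.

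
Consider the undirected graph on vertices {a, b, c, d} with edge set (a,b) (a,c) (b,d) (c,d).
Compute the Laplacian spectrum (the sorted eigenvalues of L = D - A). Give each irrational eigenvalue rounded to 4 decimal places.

[0, 2, 2, 4]

Reading degrees in the order [a, b, c, d] gives [2, 2, 2, 2]; set D = diag(2, 2, 2, 2) and form L = D - A. Diagonalising L (or applying a numerical eigensolver to the 4x4 matrix) gives the spectrum above. There is one zero in the spectrum, matching the 1 component.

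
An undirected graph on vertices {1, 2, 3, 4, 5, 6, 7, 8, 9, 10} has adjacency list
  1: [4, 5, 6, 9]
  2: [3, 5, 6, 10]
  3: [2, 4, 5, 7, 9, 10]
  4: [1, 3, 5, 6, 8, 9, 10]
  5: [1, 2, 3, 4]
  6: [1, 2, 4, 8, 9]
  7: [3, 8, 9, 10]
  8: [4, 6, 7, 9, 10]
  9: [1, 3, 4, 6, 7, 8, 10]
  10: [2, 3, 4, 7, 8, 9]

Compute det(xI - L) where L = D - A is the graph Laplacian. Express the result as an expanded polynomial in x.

x^10 - 52x^9 + 1184x^8 - 15480x^7 + 127956x^6 - 692774x^5 + 2454238x^4 - 5479958x^3 + 6990466x^2 - 3877470x

With the vertex order [1, 2, 3, 4, 5, 6, 7, 8, 9, 10], the degrees are [4, 4, 6, 7, 4, 5, 4, 5, 7, 6], giving D = diag(4, 4, 6, 7, 4, 5, 4, 5, 7, 6) and L = D - A. L has integer entries, so p(x) = det(xI - L) has integer coefficients. Expanding the determinant yields x^10 - 52x^9 + 1184x^8 - 15480x^7 + 127956x^6 - 692774x^5 + 2454238x^4 - 5479958x^3 + 6990466x^2 - 3877470x. Since p(0) = det(-L) = 0, x divides p(x).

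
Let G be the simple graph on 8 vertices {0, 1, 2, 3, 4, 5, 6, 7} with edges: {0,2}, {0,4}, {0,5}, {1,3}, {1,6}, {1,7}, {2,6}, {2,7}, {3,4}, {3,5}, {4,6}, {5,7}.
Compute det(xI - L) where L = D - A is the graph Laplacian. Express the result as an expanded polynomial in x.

With the vertex order [0, 1, 2, 3, 4, 5, 6, 7], the degrees are [3, 3, 3, 3, 3, 3, 3, 3], giving D = diag(3, 3, 3, 3, 3, 3, 3, 3) and L = D - A. The eigenvalues of L are [0, 2, 2, 2, 4, 4, 4, 6]; the characteristic polynomial is the product of (x - lambda_i), which multiplies out to x^8 - 24x^7 + 240x^6 - 1296x^5 + 4080x^4 - 7488x^3 + 7424x^2 - 3072x. Since p(0) = det(-L) = 0, x divides p(x). The eigenvalues sum to 24, which equals trace(L) = 2|E|. The largest eigenvalue, 6, is at most the vertex count 8.

x^8 - 24x^7 + 240x^6 - 1296x^5 + 4080x^4 - 7488x^3 + 7424x^2 - 3072x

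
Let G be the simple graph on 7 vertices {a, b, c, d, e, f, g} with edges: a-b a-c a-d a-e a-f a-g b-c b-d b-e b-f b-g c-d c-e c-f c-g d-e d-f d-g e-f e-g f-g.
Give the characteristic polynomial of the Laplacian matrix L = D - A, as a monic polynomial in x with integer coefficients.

x^7 - 42x^6 + 735x^5 - 6860x^4 + 36015x^3 - 100842x^2 + 117649x

With the vertex order [a, b, c, d, e, f, g], the degrees are [6, 6, 6, 6, 6, 6, 6], giving D = diag(6, 6, 6, 6, 6, 6, 6) and L = D - A. The eigenvalues of L are [0, 7, 7, 7, 7, 7, 7]; the characteristic polynomial is the product of (x - lambda_i), which multiplies out to x^7 - 42x^6 + 735x^5 - 6860x^4 + 36015x^3 - 100842x^2 + 117649x. The constant term is 0 because L is singular (the all-ones vector lies in its kernel). There is one zero in the spectrum, matching the 1 component.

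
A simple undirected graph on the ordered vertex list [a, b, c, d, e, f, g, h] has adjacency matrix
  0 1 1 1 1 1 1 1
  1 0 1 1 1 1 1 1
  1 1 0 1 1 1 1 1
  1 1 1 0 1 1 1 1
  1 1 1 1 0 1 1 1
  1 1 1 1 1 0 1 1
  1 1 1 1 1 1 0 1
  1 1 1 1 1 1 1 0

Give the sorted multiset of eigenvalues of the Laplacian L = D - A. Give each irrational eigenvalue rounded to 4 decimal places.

Each diagonal entry of L is the vertex degree and each off-diagonal entry is -1 where an edge is present, 0 otherwise; in the order [a, b, c, d, e, f, g, h] the diagonal is [7, 7, 7, 7, 7, 7, 7, 7]. Since every row of L sums to 0, the all-ones vector is in the kernel and 0 is an eigenvalue. The eigenvalues sum to 56, which equals trace(L) = 2|E|.

[0, 8, 8, 8, 8, 8, 8, 8]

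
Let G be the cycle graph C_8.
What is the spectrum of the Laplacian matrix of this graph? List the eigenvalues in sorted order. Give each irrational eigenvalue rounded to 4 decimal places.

[0, 0.5858, 0.5858, 2, 2, 3.4142, 3.4142, 4]

The graph has 8 vertices and degree multiset [2, 2, 2, 2, 2, 2, 2, 2]; D is the diagonal matrix of degrees and L = D - A. The multiplicity of 0 as a Laplacian eigenvalue equals the number of connected components. The single zero eigenvalue shows the graph is connected. By the matrix-tree theorem the graph has (1/8) * product of the nonzero eigenvalues = 8 spanning trees.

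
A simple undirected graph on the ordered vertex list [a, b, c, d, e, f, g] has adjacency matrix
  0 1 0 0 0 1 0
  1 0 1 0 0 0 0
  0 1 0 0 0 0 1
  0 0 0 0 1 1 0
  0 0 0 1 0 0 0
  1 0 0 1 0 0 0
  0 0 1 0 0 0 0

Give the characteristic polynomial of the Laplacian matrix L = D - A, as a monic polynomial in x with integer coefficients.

x^7 - 12x^6 + 55x^5 - 120x^4 + 126x^3 - 56x^2 + 7x

Each diagonal entry of L is the vertex degree and each off-diagonal entry is -1 where an edge is present, 0 otherwise; in the order [a, b, c, d, e, f, g] the diagonal is [2, 2, 2, 2, 1, 2, 1]. L has integer entries, so p(x) = det(xI - L) has integer coefficients. Expanding the determinant yields x^7 - 12x^6 + 55x^5 - 120x^4 + 126x^3 - 56x^2 + 7x. The coefficient of x^6 equals -trace(L) = -12, matching the sum of degrees.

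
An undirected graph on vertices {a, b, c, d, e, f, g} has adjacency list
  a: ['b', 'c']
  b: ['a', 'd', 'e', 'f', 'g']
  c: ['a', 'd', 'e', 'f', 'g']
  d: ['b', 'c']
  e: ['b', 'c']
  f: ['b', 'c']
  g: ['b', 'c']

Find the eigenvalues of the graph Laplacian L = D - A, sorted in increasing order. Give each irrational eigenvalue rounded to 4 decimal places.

Each diagonal entry of L is the vertex degree and each off-diagonal entry is -1 where an edge is present, 0 otherwise; in the order [a, b, c, d, e, f, g] the diagonal is [2, 5, 5, 2, 2, 2, 2]. Since every row of L sums to 0, the all-ones vector is in the kernel and 0 is an eigenvalue. The single zero eigenvalue shows the graph is connected. By the matrix-tree theorem the graph has (1/7) * product of the nonzero eigenvalues = 80 spanning trees.

[0, 2, 2, 2, 2, 5, 7]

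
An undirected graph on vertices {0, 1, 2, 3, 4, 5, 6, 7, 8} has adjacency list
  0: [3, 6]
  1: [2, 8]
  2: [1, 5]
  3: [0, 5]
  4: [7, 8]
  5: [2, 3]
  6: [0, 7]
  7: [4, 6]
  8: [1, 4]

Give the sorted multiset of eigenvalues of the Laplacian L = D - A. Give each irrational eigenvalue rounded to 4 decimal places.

[0, 0.4679, 0.4679, 1.6527, 1.6527, 3, 3, 3.8794, 3.8794]

Each diagonal entry of L is the vertex degree and each off-diagonal entry is -1 where an edge is present, 0 otherwise; in the order [0, 1, 2, 3, 4, 5, 6, 7, 8] the diagonal is [2, 2, 2, 2, 2, 2, 2, 2, 2]. The multiplicity of 0 as a Laplacian eigenvalue equals the number of connected components. The eigenvalues sum to 18, which equals trace(L) = 2|E|. The largest eigenvalue, 3.8794, is at most the vertex count 9.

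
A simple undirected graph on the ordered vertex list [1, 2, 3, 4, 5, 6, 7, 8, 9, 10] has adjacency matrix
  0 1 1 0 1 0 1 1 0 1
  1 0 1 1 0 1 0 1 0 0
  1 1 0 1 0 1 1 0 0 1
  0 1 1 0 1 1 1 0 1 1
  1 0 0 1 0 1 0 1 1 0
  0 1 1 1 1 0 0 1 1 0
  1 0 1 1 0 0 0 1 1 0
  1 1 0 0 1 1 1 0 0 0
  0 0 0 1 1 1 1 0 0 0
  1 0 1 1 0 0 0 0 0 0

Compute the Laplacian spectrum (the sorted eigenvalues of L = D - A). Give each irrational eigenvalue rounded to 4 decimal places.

Each diagonal entry of L is the vertex degree and each off-diagonal entry is -1 where an edge is present, 0 otherwise; in the order [1, 2, 3, 4, 5, 6, 7, 8, 9, 10] the diagonal is [6, 5, 6, 7, 5, 6, 5, 5, 4, 3]. L is symmetric positive semidefinite, so every eigenvalue is real and nonnegative. The single zero eigenvalue shows the graph is connected. The eigenvalues sum to 52, which equals trace(L) = 2|E|.

[0, 2.5978, 3.6168, 4.6092, 4.7843, 6.0613, 6.3710, 7.1115, 8.1039, 8.7441]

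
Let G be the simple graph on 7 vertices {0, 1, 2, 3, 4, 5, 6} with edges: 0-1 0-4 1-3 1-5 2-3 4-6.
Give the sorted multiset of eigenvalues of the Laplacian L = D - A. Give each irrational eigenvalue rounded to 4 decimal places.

Each diagonal entry of L is the vertex degree and each off-diagonal entry is -1 where an edge is present, 0 otherwise; in the order [0, 1, 2, 3, 4, 5, 6] the diagonal is [2, 3, 1, 2, 2, 1, 1]. The multiplicity of 0 as a Laplacian eigenvalue equals the number of connected components. There is one zero in the spectrum, matching the 1 component.

[0, 0.2603, 0.6262, 1.4055, 2.2742, 3.0996, 4.3342]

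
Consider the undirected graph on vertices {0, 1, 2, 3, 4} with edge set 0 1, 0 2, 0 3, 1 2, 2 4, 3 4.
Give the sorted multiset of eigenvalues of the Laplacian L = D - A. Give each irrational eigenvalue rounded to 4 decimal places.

[0, 1.3820, 2.3820, 3.6180, 4.6180]

Each diagonal entry of L is the vertex degree and each off-diagonal entry is -1 where an edge is present, 0 otherwise; in the order [0, 1, 2, 3, 4] the diagonal is [3, 2, 3, 2, 2]. Since every row of L sums to 0, the all-ones vector is in the kernel and 0 is an eigenvalue. The eigenvalues sum to 12, which equals trace(L) = 2|E|.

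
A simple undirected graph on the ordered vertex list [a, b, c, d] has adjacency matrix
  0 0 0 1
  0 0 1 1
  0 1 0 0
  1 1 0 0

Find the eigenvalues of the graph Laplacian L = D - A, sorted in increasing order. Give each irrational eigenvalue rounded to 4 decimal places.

[0, 0.5858, 2, 3.4142]

Each diagonal entry of L is the vertex degree and each off-diagonal entry is -1 where an edge is present, 0 otherwise; in the order [a, b, c, d] the diagonal is [1, 2, 1, 2]. Diagonalising L (or applying a numerical eigensolver to the 4x4 matrix) gives the spectrum above. The single zero eigenvalue shows the graph is connected.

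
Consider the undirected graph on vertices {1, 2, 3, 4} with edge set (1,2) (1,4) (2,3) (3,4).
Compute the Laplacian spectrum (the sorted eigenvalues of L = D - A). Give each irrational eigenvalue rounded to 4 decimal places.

[0, 2, 2, 4]

Each diagonal entry of L is the vertex degree and each off-diagonal entry is -1 where an edge is present, 0 otherwise; in the order [1, 2, 3, 4] the diagonal is [2, 2, 2, 2]. Since every row of L sums to 0, the all-ones vector is in the kernel and 0 is an eigenvalue. The single zero eigenvalue shows the graph is connected. There is one zero in the spectrum, matching the 1 component. The largest eigenvalue, 4, is at most the vertex count 4.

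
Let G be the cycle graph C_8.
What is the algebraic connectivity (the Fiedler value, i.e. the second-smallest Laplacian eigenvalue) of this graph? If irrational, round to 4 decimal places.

0.5858

The graph has 8 vertices and degree multiset [2, 2, 2, 2, 2, 2, 2, 2]; D is the diagonal matrix of degrees and L = D - A. The sorted Laplacian eigenvalues are [0, 0.5858, 0.5858, 2, 2, 3.4142, 3.4142, 4]; the algebraic connectivity is the second entry, 0.5858. By the matrix-tree theorem the graph has (1/8) * product of the nonzero eigenvalues = 8 spanning trees.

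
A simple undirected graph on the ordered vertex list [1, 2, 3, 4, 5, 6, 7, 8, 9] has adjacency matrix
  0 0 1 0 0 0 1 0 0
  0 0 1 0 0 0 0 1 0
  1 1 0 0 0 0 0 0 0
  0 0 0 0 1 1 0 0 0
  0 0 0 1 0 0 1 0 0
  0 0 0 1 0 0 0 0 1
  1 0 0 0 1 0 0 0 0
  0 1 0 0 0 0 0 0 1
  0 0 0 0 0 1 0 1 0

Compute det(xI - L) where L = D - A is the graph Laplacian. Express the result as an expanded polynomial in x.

x^9 - 18x^8 + 135x^7 - 546x^6 + 1287x^5 - 1782x^4 + 1386x^3 - 540x^2 + 81x

Each diagonal entry of L is the vertex degree and each off-diagonal entry is -1 where an edge is present, 0 otherwise; in the order [1, 2, 3, 4, 5, 6, 7, 8, 9] the diagonal is [2, 2, 2, 2, 2, 2, 2, 2, 2]. L has integer entries, so p(x) = det(xI - L) has integer coefficients. Expanding the determinant yields x^9 - 18x^8 + 135x^7 - 546x^6 + 1287x^5 - 1782x^4 + 1386x^3 - 540x^2 + 81x. The coefficient of x^8 equals -trace(L) = -18, matching the sum of degrees. The largest eigenvalue, 3.8794, is at most the vertex count 9.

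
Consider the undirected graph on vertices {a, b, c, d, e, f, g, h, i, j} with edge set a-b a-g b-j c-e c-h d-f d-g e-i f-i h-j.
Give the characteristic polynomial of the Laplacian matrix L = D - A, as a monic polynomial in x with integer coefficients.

With the vertex order [a, b, c, d, e, f, g, h, i, j], the degrees are [2, 2, 2, 2, 2, 2, 2, 2, 2, 2], giving D = diag(2, 2, 2, 2, 2, 2, 2, 2, 2, 2) and L = D - A. Computing det(xI - L) by cofactor expansion (or equivalently via sum-over-permutations) gives x^10 - 20x^9 + 170x^8 - 800x^7 + 2275x^6 - 4004x^5 + 4290x^4 - 2640x^3 + 825x^2 - 100x. The constant term is 0 because L is singular (the all-ones vector lies in its kernel).

x^10 - 20x^9 + 170x^8 - 800x^7 + 2275x^6 - 4004x^5 + 4290x^4 - 2640x^3 + 825x^2 - 100x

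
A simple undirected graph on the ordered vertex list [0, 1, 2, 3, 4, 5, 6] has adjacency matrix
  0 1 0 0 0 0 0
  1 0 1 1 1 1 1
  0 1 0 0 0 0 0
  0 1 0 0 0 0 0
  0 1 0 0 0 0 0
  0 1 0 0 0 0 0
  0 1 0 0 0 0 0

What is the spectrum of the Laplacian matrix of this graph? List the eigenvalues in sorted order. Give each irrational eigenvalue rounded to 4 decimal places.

With the vertex order [0, 1, 2, 3, 4, 5, 6], the degrees are [1, 6, 1, 1, 1, 1, 1], giving D = diag(1, 6, 1, 1, 1, 1, 1) and L = D - A. Diagonalising L (or applying a numerical eigensolver to the 7x7 matrix) gives the spectrum above. The single zero eigenvalue shows the graph is connected. The largest eigenvalue, 7, is at most the vertex count 7.

[0, 1, 1, 1, 1, 1, 7]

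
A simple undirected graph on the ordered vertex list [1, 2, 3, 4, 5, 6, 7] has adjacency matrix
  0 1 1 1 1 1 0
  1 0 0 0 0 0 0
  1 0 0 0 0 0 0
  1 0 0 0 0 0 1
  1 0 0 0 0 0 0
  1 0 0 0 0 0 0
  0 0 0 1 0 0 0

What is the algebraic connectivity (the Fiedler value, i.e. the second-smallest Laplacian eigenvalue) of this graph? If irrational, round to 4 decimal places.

Reading degrees in the order [1, 2, 3, 4, 5, 6, 7] gives [5, 1, 1, 2, 1, 1, 1]; set D = diag(5, 1, 1, 2, 1, 1, 1) and form L = D - A. The sorted Laplacian eigenvalues are [0, 0.4659, 1, 1, 1, 2.4827, 6.0514]; the algebraic connectivity is the second entry, 0.4659.

0.4659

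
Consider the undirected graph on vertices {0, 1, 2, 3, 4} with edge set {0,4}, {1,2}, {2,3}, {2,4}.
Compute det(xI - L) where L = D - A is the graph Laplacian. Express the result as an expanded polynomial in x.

x^5 - 8x^4 + 20x^3 - 18x^2 + 5x

Each diagonal entry of L is the vertex degree and each off-diagonal entry is -1 where an edge is present, 0 otherwise; in the order [0, 1, 2, 3, 4] the diagonal is [1, 1, 3, 1, 2]. Computing det(xI - L) by cofactor expansion (or equivalently via sum-over-permutations) gives x^5 - 8x^4 + 20x^3 - 18x^2 + 5x. The constant term is 0 because L is singular (the all-ones vector lies in its kernel). There is one zero in the spectrum, matching the 1 component. The eigenvalues sum to 8, which equals trace(L) = 2|E|.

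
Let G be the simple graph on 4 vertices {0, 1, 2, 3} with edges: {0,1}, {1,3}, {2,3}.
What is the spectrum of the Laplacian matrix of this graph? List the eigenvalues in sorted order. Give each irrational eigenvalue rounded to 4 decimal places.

Reading degrees in the order [0, 1, 2, 3] gives [1, 2, 1, 2]; set D = diag(1, 2, 1, 2) and form L = D - A. L is symmetric positive semidefinite, so every eigenvalue is real and nonnegative. The largest eigenvalue, 3.4142, is at most the vertex count 4. The eigenvalues sum to 6, which equals trace(L) = 2|E|.

[0, 0.5858, 2, 3.4142]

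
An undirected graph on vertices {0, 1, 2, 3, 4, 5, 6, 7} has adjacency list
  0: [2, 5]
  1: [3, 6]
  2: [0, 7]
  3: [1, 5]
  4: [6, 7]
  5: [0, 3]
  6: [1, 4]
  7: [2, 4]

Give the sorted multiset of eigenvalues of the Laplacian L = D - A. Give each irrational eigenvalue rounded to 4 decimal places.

[0, 0.5858, 0.5858, 2, 2, 3.4142, 3.4142, 4]

Reading degrees in the order [0, 1, 2, 3, 4, 5, 6, 7] gives [2, 2, 2, 2, 2, 2, 2, 2]; set D = diag(2, 2, 2, 2, 2, 2, 2, 2) and form L = D - A. Since every row of L sums to 0, the all-ones vector is in the kernel and 0 is an eigenvalue. The eigenvalues sum to 16, which equals trace(L) = 2|E|.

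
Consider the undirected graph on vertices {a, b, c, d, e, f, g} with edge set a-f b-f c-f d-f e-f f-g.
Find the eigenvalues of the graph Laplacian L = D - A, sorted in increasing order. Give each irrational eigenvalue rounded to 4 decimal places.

[0, 1, 1, 1, 1, 1, 7]

Reading degrees in the order [a, b, c, d, e, f, g] gives [1, 1, 1, 1, 1, 6, 1]; set D = diag(1, 1, 1, 1, 1, 6, 1) and form L = D - A. The multiplicity of 0 as a Laplacian eigenvalue equals the number of connected components. The largest eigenvalue, 7, is at most the vertex count 7. There is one zero in the spectrum, matching the 1 component.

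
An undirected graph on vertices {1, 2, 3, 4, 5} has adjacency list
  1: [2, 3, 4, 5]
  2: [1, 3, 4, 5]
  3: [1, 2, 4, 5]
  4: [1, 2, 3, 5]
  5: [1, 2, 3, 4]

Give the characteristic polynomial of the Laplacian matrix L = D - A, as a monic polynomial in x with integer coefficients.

With the vertex order [1, 2, 3, 4, 5], the degrees are [4, 4, 4, 4, 4], giving D = diag(4, 4, 4, 4, 4) and L = D - A. L has integer entries, so p(x) = det(xI - L) has integer coefficients. Expanding the determinant yields x^5 - 20x^4 + 150x^3 - 500x^2 + 625x. The coefficient of x^4 equals -trace(L) = -20, matching the sum of degrees. The largest eigenvalue, 5, is at most the vertex count 5. The eigenvalues sum to 20, which equals trace(L) = 2|E|.

x^5 - 20x^4 + 150x^3 - 500x^2 + 625x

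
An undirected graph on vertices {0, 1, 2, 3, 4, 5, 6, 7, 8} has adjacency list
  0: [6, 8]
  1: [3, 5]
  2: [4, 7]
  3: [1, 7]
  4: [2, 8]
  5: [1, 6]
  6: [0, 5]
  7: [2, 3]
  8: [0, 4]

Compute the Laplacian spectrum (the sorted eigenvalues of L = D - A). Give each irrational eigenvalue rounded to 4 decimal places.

[0, 0.4679, 0.4679, 1.6527, 1.6527, 3, 3, 3.8794, 3.8794]

Reading degrees in the order [0, 1, 2, 3, 4, 5, 6, 7, 8] gives [2, 2, 2, 2, 2, 2, 2, 2, 2]; set D = diag(2, 2, 2, 2, 2, 2, 2, 2, 2) and form L = D - A. Diagonalising L (or applying a numerical eigensolver to the 9x9 matrix) gives the spectrum above. The largest eigenvalue, 3.8794, is at most the vertex count 9.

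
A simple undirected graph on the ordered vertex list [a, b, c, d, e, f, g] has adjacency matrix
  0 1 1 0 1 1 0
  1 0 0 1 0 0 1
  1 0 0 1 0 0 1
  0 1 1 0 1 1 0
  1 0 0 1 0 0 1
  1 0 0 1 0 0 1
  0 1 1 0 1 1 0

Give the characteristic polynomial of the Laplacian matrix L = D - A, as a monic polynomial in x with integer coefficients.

x^7 - 24x^6 + 234x^5 - 1192x^4 + 3357x^3 - 4968x^2 + 3024x

Reading degrees in the order [a, b, c, d, e, f, g] gives [4, 3, 3, 4, 3, 3, 4]; set D = diag(4, 3, 3, 4, 3, 3, 4) and form L = D - A. The eigenvalues of L are [0, 3, 3, 3, 4, 4, 7]; the characteristic polynomial is the product of (x - lambda_i), which multiplies out to x^7 - 24x^6 + 234x^5 - 1192x^4 + 3357x^3 - 4968x^2 + 3024x. The coefficient of x^6 equals -trace(L) = -24, matching the sum of degrees. There is one zero in the spectrum, matching the 1 component.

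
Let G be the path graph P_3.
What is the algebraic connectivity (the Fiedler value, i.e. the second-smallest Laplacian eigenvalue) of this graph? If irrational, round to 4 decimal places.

The graph has 3 vertices and degree multiset [2, 1, 1]; D is the diagonal matrix of degrees and L = D - A. The smallest Laplacian eigenvalue is always 0. The next one, lambda_2 = 1, measures how hard the graph is to disconnect: larger values mean better connectivity. By the matrix-tree theorem the graph has (1/3) * product of the nonzero eigenvalues = 1 spanning tree.

1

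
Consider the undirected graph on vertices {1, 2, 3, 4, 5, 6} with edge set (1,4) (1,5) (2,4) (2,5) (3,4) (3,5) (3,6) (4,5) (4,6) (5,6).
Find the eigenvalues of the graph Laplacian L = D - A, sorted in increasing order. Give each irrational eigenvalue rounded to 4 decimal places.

[0, 2, 2, 4, 6, 6]

Reading degrees in the order [1, 2, 3, 4, 5, 6] gives [2, 2, 3, 5, 5, 3]; set D = diag(2, 2, 3, 5, 5, 3) and form L = D - A. The multiplicity of 0 as a Laplacian eigenvalue equals the number of connected components. The eigenvalues sum to 20, which equals trace(L) = 2|E|.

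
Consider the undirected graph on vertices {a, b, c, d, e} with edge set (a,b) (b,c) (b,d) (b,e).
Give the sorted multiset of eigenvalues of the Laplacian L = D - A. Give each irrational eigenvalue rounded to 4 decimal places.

Reading degrees in the order [a, b, c, d, e] gives [1, 4, 1, 1, 1]; set D = diag(1, 4, 1, 1, 1) and form L = D - A. The multiplicity of 0 as a Laplacian eigenvalue equals the number of connected components.

[0, 1, 1, 1, 5]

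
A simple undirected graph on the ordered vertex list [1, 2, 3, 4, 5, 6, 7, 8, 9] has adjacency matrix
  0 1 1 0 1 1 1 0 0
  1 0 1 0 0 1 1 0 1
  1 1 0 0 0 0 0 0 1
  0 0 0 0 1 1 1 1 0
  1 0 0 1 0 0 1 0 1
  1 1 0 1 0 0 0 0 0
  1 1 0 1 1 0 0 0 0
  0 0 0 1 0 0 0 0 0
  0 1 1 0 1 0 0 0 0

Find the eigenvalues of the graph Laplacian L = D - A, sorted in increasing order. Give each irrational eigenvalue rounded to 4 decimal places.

[0, 0.7688, 2.1552, 2.8009, 3.6264, 4.5421, 4.9284, 6.5019, 6.6764]

Reading degrees in the order [1, 2, 3, 4, 5, 6, 7, 8, 9] gives [5, 5, 3, 4, 4, 3, 4, 1, 3]; set D = diag(5, 5, 3, 4, 4, 3, 4, 1, 3) and form L = D - A. L is symmetric positive semidefinite, so every eigenvalue is real and nonnegative. The single zero eigenvalue shows the graph is connected. By the matrix-tree theorem the graph has (1/9) * product of the nonzero eigenvalues = 1817 spanning trees. The largest eigenvalue, 6.6764, is at most the vertex count 9.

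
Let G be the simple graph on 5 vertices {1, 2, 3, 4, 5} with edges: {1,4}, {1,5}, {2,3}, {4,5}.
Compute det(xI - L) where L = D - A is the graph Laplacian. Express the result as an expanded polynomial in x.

Each diagonal entry of L is the vertex degree and each off-diagonal entry is -1 where an edge is present, 0 otherwise; in the order [1, 2, 3, 4, 5] the diagonal is [2, 1, 1, 2, 2]. L has integer entries, so p(x) = det(xI - L) has integer coefficients. Expanding the determinant yields x^5 - 8x^4 + 21x^3 - 18x^2. The constant term is 0 because L is singular (the all-ones vector lies in its kernel). The largest eigenvalue, 3, is at most the vertex count 5.

x^5 - 8x^4 + 21x^3 - 18x^2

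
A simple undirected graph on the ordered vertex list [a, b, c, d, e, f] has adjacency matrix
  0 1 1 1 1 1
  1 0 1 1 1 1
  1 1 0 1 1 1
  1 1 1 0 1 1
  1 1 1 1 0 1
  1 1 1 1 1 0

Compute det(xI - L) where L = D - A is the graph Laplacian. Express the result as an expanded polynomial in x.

Each diagonal entry of L is the vertex degree and each off-diagonal entry is -1 where an edge is present, 0 otherwise; in the order [a, b, c, d, e, f] the diagonal is [5, 5, 5, 5, 5, 5]. Computing det(xI - L) by cofactor expansion (or equivalently via sum-over-permutations) gives x^6 - 30x^5 + 360x^4 - 2160x^3 + 6480x^2 - 7776x. Since p(0) = det(-L) = 0, x divides p(x). By the matrix-tree theorem the graph has (1/6) * product of the nonzero eigenvalues = 1296 spanning trees.

x^6 - 30x^5 + 360x^4 - 2160x^3 + 6480x^2 - 7776x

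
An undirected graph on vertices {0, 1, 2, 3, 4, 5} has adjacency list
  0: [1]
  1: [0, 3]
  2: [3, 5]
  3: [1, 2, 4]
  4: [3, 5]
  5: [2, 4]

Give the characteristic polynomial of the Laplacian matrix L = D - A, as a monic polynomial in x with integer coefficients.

Each diagonal entry of L is the vertex degree and each off-diagonal entry is -1 where an edge is present, 0 otherwise; in the order [0, 1, 2, 3, 4, 5] the diagonal is [1, 2, 2, 3, 2, 2]. L has integer entries, so p(x) = det(xI - L) has integer coefficients. Expanding the determinant yields x^6 - 12x^5 + 53x^4 - 106x^3 + 92x^2 - 24x. The constant term is 0 because L is singular (the all-ones vector lies in its kernel). There is one zero in the spectrum, matching the 1 component. The largest eigenvalue, 4.5616, is at most the vertex count 6.

x^6 - 12x^5 + 53x^4 - 106x^3 + 92x^2 - 24x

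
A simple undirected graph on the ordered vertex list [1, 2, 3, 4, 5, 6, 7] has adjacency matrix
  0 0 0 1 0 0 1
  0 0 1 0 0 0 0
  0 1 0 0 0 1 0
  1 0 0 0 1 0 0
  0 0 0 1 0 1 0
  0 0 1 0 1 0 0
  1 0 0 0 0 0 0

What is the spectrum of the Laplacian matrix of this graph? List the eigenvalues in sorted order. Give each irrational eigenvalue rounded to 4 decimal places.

Reading degrees in the order [1, 2, 3, 4, 5, 6, 7] gives [2, 1, 2, 2, 2, 2, 1]; set D = diag(2, 1, 2, 2, 2, 2, 1) and form L = D - A. L is symmetric positive semidefinite, so every eigenvalue is real and nonnegative. The single zero eigenvalue shows the graph is connected. There is one zero in the spectrum, matching the 1 component.

[0, 0.1981, 0.7530, 1.5550, 2.4450, 3.2470, 3.8019]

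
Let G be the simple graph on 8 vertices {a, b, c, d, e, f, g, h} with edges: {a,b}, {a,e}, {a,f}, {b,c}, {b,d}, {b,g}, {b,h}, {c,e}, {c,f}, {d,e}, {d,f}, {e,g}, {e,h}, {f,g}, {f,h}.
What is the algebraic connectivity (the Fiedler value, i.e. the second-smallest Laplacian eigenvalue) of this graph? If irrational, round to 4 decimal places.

Reading degrees in the order [a, b, c, d, e, f, g, h] gives [3, 5, 3, 3, 5, 5, 3, 3]; set D = diag(3, 5, 3, 3, 5, 5, 3, 3) and form L = D - A. The sorted Laplacian eigenvalues are [0, 3, 3, 3, 3, 5, 5, 8]; the algebraic connectivity is the second entry, 3. The largest eigenvalue, 8, is at most the vertex count 8. The eigenvalues sum to 30, which equals trace(L) = 2|E|.

3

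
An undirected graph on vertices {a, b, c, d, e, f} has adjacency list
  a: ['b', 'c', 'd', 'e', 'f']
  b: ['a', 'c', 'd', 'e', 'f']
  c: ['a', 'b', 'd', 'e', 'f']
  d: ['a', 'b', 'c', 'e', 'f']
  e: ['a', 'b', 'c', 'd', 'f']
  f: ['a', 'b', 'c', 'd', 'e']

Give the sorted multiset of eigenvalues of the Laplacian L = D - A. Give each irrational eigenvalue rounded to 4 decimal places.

[0, 6, 6, 6, 6, 6]

With the vertex order [a, b, c, d, e, f], the degrees are [5, 5, 5, 5, 5, 5], giving D = diag(5, 5, 5, 5, 5, 5) and L = D - A. Diagonalising L (or applying a numerical eigensolver to the 6x6 matrix) gives the spectrum above. There is one zero in the spectrum, matching the 1 component.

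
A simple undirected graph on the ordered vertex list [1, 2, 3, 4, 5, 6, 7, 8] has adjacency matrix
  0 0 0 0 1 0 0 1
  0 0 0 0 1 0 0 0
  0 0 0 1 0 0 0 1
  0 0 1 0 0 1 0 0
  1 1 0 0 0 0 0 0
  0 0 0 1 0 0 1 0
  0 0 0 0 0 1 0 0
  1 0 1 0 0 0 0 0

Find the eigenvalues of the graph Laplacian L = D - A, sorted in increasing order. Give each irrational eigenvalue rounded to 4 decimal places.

With the vertex order [1, 2, 3, 4, 5, 6, 7, 8], the degrees are [2, 1, 2, 2, 2, 2, 1, 2], giving D = diag(2, 1, 2, 2, 2, 2, 1, 2) and L = D - A. Diagonalising L (or applying a numerical eigensolver to the 8x8 matrix) gives the spectrum above. The largest eigenvalue, 3.8478, is at most the vertex count 8.

[0, 0.1522, 0.5858, 1.2346, 2, 2.7654, 3.4142, 3.8478]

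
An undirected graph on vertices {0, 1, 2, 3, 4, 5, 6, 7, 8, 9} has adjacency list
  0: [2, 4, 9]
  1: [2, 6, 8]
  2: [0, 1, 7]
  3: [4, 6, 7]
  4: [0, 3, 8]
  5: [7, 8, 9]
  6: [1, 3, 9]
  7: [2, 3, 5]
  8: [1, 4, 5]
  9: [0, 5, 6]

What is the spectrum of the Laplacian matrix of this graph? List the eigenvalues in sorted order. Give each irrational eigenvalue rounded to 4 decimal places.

With the vertex order [0, 1, 2, 3, 4, 5, 6, 7, 8, 9], the degrees are [3, 3, 3, 3, 3, 3, 3, 3, 3, 3], giving D = diag(3, 3, 3, 3, 3, 3, 3, 3, 3, 3) and L = D - A. Since every row of L sums to 0, the all-ones vector is in the kernel and 0 is an eigenvalue. The eigenvalues sum to 30, which equals trace(L) = 2|E|. The largest eigenvalue, 5, is at most the vertex count 10.

[0, 2, 2, 2, 2, 2, 5, 5, 5, 5]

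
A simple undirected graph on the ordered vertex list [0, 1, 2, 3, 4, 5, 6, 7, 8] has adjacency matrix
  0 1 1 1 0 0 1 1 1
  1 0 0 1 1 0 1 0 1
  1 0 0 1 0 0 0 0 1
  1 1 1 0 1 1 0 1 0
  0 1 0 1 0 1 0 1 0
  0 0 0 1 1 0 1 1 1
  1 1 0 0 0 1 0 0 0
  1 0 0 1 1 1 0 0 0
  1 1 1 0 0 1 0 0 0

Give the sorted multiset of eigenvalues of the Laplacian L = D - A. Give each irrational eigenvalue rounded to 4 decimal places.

Reading degrees in the order [0, 1, 2, 3, 4, 5, 6, 7, 8] gives [6, 5, 3, 6, 4, 5, 3, 4, 4]; set D = diag(6, 5, 3, 6, 4, 5, 3, 4, 4) and form L = D - A. The multiplicity of 0 as a Laplacian eigenvalue equals the number of connected components. The eigenvalues sum to 40, which equals trace(L) = 2|E|.

[0, 2.3719, 2.7140, 4.1073, 4.4968, 4.9538, 6.2601, 7.2002, 7.8959]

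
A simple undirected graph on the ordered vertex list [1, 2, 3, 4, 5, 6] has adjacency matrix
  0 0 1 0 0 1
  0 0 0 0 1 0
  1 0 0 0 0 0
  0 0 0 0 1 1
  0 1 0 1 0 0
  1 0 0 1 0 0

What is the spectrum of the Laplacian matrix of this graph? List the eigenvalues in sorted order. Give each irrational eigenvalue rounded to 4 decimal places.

[0, 0.2679, 1, 2, 3, 3.7321]

Each diagonal entry of L is the vertex degree and each off-diagonal entry is -1 where an edge is present, 0 otherwise; in the order [1, 2, 3, 4, 5, 6] the diagonal is [2, 1, 1, 2, 2, 2]. Diagonalising L (or applying a numerical eigensolver to the 6x6 matrix) gives the spectrum above. The single zero eigenvalue shows the graph is connected. The largest eigenvalue, 3.7321, is at most the vertex count 6.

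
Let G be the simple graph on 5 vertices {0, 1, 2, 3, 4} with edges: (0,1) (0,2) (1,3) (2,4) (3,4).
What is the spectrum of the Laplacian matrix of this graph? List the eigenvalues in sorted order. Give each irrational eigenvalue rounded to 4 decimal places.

[0, 1.3820, 1.3820, 3.6180, 3.6180]

With the vertex order [0, 1, 2, 3, 4], the degrees are [2, 2, 2, 2, 2], giving D = diag(2, 2, 2, 2, 2) and L = D - A. Since every row of L sums to 0, the all-ones vector is in the kernel and 0 is an eigenvalue. By the matrix-tree theorem the graph has (1/5) * product of the nonzero eigenvalues = 5 spanning trees.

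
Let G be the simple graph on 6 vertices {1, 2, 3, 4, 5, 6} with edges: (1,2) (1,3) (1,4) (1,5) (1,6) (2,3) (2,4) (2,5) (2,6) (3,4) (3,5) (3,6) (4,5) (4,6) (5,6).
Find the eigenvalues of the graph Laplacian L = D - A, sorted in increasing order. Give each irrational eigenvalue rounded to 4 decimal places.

Each diagonal entry of L is the vertex degree and each off-diagonal entry is -1 where an edge is present, 0 otherwise; in the order [1, 2, 3, 4, 5, 6] the diagonal is [5, 5, 5, 5, 5, 5]. Diagonalising L (or applying a numerical eigensolver to the 6x6 matrix) gives the spectrum above. The largest eigenvalue, 6, is at most the vertex count 6. The eigenvalues sum to 30, which equals trace(L) = 2|E|.

[0, 6, 6, 6, 6, 6]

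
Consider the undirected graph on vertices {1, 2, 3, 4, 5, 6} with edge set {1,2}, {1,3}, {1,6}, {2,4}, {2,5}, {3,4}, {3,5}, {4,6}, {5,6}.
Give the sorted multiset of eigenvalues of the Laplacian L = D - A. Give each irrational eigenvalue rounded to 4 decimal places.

[0, 3, 3, 3, 3, 6]

Reading degrees in the order [1, 2, 3, 4, 5, 6] gives [3, 3, 3, 3, 3, 3]; set D = diag(3, 3, 3, 3, 3, 3) and form L = D - A. Since every row of L sums to 0, the all-ones vector is in the kernel and 0 is an eigenvalue. The single zero eigenvalue shows the graph is connected. The largest eigenvalue, 6, is at most the vertex count 6.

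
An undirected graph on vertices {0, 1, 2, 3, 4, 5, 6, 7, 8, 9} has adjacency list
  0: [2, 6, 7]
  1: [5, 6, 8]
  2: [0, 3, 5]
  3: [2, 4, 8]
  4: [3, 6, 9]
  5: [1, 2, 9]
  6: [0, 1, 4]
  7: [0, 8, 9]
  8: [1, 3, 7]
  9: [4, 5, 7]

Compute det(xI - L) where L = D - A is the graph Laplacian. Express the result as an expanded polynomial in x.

With the vertex order [0, 1, 2, 3, 4, 5, 6, 7, 8, 9], the degrees are [3, 3, 3, 3, 3, 3, 3, 3, 3, 3], giving D = diag(3, 3, 3, 3, 3, 3, 3, 3, 3, 3) and L = D - A. Computing det(xI - L) by cofactor expansion (or equivalently via sum-over-permutations) gives x^10 - 30x^9 + 390x^8 - 2880x^7 + 13305x^6 - 39882x^5 + 77640x^4 - 94800x^3 + 66000x^2 - 20000x. The constant term is 0 because L is singular (the all-ones vector lies in its kernel). The largest eigenvalue, 5, is at most the vertex count 10. The eigenvalues sum to 30, which equals trace(L) = 2|E|.

x^10 - 30x^9 + 390x^8 - 2880x^7 + 13305x^6 - 39882x^5 + 77640x^4 - 94800x^3 + 66000x^2 - 20000x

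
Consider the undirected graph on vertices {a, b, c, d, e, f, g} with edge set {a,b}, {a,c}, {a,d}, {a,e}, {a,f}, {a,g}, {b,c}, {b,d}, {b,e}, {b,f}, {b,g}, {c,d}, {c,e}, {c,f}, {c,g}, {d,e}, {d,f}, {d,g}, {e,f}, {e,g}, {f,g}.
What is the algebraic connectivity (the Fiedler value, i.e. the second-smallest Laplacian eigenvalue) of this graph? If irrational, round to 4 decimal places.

7

Reading degrees in the order [a, b, c, d, e, f, g] gives [6, 6, 6, 6, 6, 6, 6]; set D = diag(6, 6, 6, 6, 6, 6, 6) and form L = D - A. Computing the eigenvalues of L and sorting gives [0, 7, 7, 7, 7, 7, 7]. The Fiedler value lambda_2 = 7 is strictly positive, so the graph is connected. The eigenvalues sum to 42, which equals trace(L) = 2|E|. There is one zero in the spectrum, matching the 1 component.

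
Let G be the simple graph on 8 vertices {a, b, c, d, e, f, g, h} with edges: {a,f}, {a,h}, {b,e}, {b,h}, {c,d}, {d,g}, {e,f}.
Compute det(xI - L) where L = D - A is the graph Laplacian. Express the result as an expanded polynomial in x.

Reading degrees in the order [a, b, c, d, e, f, g, h] gives [2, 2, 1, 2, 2, 2, 1, 2]; set D = diag(2, 2, 1, 2, 2, 2, 1, 2) and form L = D - A. Computing det(xI - L) by cofactor expansion (or equivalently via sum-over-permutations) gives x^8 - 14x^7 + 78x^6 - 220x^5 + 330x^4 - 250x^3 + 75x^2. The coefficient of x^7 equals -trace(L) = -14, matching the sum of degrees. There are 2 zeros in the spectrum, matching the 2 components. The largest eigenvalue, 3.6180, is at most the vertex count 8.

x^8 - 14x^7 + 78x^6 - 220x^5 + 330x^4 - 250x^3 + 75x^2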